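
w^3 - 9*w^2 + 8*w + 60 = (w - 6)*(w - 5)*(w + 2)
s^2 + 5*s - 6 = (s - 1)*(s + 6)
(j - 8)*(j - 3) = j^2 - 11*j + 24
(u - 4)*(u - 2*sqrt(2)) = u^2 - 4*u - 2*sqrt(2)*u + 8*sqrt(2)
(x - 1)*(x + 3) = x^2 + 2*x - 3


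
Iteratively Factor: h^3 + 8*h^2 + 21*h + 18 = (h + 3)*(h^2 + 5*h + 6) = (h + 2)*(h + 3)*(h + 3)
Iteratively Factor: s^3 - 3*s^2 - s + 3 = (s + 1)*(s^2 - 4*s + 3) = (s - 1)*(s + 1)*(s - 3)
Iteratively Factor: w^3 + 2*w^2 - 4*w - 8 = (w - 2)*(w^2 + 4*w + 4) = (w - 2)*(w + 2)*(w + 2)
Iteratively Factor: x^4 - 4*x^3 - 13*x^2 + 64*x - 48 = (x - 4)*(x^3 - 13*x + 12) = (x - 4)*(x + 4)*(x^2 - 4*x + 3) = (x - 4)*(x - 1)*(x + 4)*(x - 3)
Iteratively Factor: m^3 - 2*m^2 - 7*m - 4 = (m - 4)*(m^2 + 2*m + 1) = (m - 4)*(m + 1)*(m + 1)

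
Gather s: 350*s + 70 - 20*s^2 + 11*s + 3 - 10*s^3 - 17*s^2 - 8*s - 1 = -10*s^3 - 37*s^2 + 353*s + 72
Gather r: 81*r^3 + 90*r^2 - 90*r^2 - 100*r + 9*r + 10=81*r^3 - 91*r + 10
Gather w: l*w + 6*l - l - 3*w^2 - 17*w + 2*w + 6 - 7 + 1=5*l - 3*w^2 + w*(l - 15)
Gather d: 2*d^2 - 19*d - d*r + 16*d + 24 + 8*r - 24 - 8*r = 2*d^2 + d*(-r - 3)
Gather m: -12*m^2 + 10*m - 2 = -12*m^2 + 10*m - 2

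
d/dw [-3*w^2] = -6*w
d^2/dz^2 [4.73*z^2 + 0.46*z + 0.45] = 9.46000000000000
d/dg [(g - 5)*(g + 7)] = 2*g + 2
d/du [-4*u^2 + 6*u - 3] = 6 - 8*u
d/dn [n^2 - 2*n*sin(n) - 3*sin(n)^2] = -2*n*cos(n) + 2*n - 2*sin(n) - 3*sin(2*n)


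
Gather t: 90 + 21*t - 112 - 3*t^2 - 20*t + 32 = -3*t^2 + t + 10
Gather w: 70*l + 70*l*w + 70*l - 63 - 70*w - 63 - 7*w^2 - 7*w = 140*l - 7*w^2 + w*(70*l - 77) - 126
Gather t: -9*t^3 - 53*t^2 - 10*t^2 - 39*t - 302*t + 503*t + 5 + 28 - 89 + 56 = -9*t^3 - 63*t^2 + 162*t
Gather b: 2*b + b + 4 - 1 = 3*b + 3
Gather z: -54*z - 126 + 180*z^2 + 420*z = 180*z^2 + 366*z - 126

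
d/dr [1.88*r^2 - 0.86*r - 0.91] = 3.76*r - 0.86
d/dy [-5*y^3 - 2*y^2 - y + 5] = -15*y^2 - 4*y - 1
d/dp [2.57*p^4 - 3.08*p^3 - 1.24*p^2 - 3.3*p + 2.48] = 10.28*p^3 - 9.24*p^2 - 2.48*p - 3.3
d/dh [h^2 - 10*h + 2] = 2*h - 10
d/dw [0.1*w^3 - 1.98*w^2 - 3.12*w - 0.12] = 0.3*w^2 - 3.96*w - 3.12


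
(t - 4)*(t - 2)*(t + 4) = t^3 - 2*t^2 - 16*t + 32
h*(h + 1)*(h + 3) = h^3 + 4*h^2 + 3*h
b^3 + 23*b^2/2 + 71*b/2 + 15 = (b + 1/2)*(b + 5)*(b + 6)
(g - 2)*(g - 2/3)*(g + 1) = g^3 - 5*g^2/3 - 4*g/3 + 4/3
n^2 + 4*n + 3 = (n + 1)*(n + 3)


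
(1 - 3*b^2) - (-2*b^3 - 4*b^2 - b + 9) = 2*b^3 + b^2 + b - 8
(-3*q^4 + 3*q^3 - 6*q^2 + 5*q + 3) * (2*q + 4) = -6*q^5 - 6*q^4 - 14*q^2 + 26*q + 12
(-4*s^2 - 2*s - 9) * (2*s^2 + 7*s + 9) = -8*s^4 - 32*s^3 - 68*s^2 - 81*s - 81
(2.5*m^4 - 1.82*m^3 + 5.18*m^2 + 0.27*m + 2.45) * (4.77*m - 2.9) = 11.925*m^5 - 15.9314*m^4 + 29.9866*m^3 - 13.7341*m^2 + 10.9035*m - 7.105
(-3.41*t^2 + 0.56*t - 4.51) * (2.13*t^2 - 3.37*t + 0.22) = -7.2633*t^4 + 12.6845*t^3 - 12.2437*t^2 + 15.3219*t - 0.9922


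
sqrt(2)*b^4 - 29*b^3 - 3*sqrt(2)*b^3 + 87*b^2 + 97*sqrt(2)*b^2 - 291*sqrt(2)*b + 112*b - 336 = (b - 3)*(b - 8*sqrt(2))*(b - 7*sqrt(2))*(sqrt(2)*b + 1)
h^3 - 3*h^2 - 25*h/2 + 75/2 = (h - 3)*(h - 5*sqrt(2)/2)*(h + 5*sqrt(2)/2)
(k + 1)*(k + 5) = k^2 + 6*k + 5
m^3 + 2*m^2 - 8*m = m*(m - 2)*(m + 4)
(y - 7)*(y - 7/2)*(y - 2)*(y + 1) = y^4 - 23*y^3/2 + 33*y^2 - 7*y/2 - 49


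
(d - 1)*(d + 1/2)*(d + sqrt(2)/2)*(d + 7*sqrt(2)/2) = d^4 - d^3/2 + 4*sqrt(2)*d^3 - 2*sqrt(2)*d^2 + 3*d^2 - 2*sqrt(2)*d - 7*d/4 - 7/4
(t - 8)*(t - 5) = t^2 - 13*t + 40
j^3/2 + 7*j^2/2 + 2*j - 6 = (j/2 + 1)*(j - 1)*(j + 6)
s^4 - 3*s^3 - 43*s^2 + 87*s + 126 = (s - 7)*(s - 3)*(s + 1)*(s + 6)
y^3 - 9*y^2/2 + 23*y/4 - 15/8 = (y - 5/2)*(y - 3/2)*(y - 1/2)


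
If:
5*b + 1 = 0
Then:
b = -1/5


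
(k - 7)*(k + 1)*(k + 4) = k^3 - 2*k^2 - 31*k - 28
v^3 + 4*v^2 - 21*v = v*(v - 3)*(v + 7)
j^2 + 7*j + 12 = (j + 3)*(j + 4)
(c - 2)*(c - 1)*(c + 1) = c^3 - 2*c^2 - c + 2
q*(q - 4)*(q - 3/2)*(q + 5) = q^4 - q^3/2 - 43*q^2/2 + 30*q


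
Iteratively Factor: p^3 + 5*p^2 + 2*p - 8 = (p + 2)*(p^2 + 3*p - 4) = (p + 2)*(p + 4)*(p - 1)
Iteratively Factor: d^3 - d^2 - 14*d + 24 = (d - 2)*(d^2 + d - 12) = (d - 3)*(d - 2)*(d + 4)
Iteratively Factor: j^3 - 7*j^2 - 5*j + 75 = (j - 5)*(j^2 - 2*j - 15) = (j - 5)^2*(j + 3)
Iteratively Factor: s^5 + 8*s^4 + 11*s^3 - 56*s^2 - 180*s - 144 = (s + 2)*(s^4 + 6*s^3 - s^2 - 54*s - 72) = (s + 2)*(s + 4)*(s^3 + 2*s^2 - 9*s - 18) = (s + 2)^2*(s + 4)*(s^2 - 9) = (s + 2)^2*(s + 3)*(s + 4)*(s - 3)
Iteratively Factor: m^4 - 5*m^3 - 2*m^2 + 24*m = (m - 3)*(m^3 - 2*m^2 - 8*m) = (m - 4)*(m - 3)*(m^2 + 2*m) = (m - 4)*(m - 3)*(m + 2)*(m)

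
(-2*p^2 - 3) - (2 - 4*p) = -2*p^2 + 4*p - 5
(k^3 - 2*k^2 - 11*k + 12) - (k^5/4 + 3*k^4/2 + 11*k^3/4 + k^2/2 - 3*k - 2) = -k^5/4 - 3*k^4/2 - 7*k^3/4 - 5*k^2/2 - 8*k + 14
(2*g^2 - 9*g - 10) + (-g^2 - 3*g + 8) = g^2 - 12*g - 2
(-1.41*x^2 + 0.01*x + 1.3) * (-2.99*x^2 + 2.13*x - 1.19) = 4.2159*x^4 - 3.0332*x^3 - 2.1878*x^2 + 2.7571*x - 1.547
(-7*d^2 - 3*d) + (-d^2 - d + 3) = -8*d^2 - 4*d + 3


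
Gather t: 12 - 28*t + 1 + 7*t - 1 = 12 - 21*t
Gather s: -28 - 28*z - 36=-28*z - 64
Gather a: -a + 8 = 8 - a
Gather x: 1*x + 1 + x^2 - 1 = x^2 + x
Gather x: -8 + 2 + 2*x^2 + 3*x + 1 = 2*x^2 + 3*x - 5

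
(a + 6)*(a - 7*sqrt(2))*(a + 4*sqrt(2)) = a^3 - 3*sqrt(2)*a^2 + 6*a^2 - 56*a - 18*sqrt(2)*a - 336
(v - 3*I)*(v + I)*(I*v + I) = I*v^3 + 2*v^2 + I*v^2 + 2*v + 3*I*v + 3*I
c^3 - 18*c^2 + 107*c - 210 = (c - 7)*(c - 6)*(c - 5)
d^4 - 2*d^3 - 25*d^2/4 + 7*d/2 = d*(d - 7/2)*(d - 1/2)*(d + 2)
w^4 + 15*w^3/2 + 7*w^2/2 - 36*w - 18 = (w - 2)*(w + 1/2)*(w + 3)*(w + 6)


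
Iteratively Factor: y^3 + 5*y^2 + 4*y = (y + 1)*(y^2 + 4*y) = (y + 1)*(y + 4)*(y)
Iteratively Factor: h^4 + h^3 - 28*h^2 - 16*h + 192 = (h + 4)*(h^3 - 3*h^2 - 16*h + 48) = (h + 4)^2*(h^2 - 7*h + 12) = (h - 4)*(h + 4)^2*(h - 3)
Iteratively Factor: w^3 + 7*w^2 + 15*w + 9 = (w + 3)*(w^2 + 4*w + 3) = (w + 1)*(w + 3)*(w + 3)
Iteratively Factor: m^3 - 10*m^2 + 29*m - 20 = (m - 5)*(m^2 - 5*m + 4) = (m - 5)*(m - 1)*(m - 4)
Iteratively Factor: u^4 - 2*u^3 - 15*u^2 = (u + 3)*(u^3 - 5*u^2) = (u - 5)*(u + 3)*(u^2) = u*(u - 5)*(u + 3)*(u)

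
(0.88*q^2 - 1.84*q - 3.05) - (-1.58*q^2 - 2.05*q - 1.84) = 2.46*q^2 + 0.21*q - 1.21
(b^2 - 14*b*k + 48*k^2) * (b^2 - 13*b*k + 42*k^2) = b^4 - 27*b^3*k + 272*b^2*k^2 - 1212*b*k^3 + 2016*k^4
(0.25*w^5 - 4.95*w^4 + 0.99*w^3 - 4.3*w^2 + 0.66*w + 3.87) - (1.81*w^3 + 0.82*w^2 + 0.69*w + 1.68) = 0.25*w^5 - 4.95*w^4 - 0.82*w^3 - 5.12*w^2 - 0.0299999999999999*w + 2.19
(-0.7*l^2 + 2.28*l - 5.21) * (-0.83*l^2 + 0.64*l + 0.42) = 0.581*l^4 - 2.3404*l^3 + 5.4895*l^2 - 2.3768*l - 2.1882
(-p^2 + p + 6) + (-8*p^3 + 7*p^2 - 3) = -8*p^3 + 6*p^2 + p + 3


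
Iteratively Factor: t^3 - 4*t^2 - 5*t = (t)*(t^2 - 4*t - 5) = t*(t - 5)*(t + 1)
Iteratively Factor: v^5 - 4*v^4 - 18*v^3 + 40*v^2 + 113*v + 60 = (v + 1)*(v^4 - 5*v^3 - 13*v^2 + 53*v + 60) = (v + 1)^2*(v^3 - 6*v^2 - 7*v + 60) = (v - 4)*(v + 1)^2*(v^2 - 2*v - 15) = (v - 5)*(v - 4)*(v + 1)^2*(v + 3)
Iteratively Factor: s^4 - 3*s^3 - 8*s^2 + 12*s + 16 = (s + 1)*(s^3 - 4*s^2 - 4*s + 16) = (s - 2)*(s + 1)*(s^2 - 2*s - 8) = (s - 4)*(s - 2)*(s + 1)*(s + 2)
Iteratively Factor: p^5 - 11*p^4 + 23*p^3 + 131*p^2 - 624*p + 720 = (p - 4)*(p^4 - 7*p^3 - 5*p^2 + 111*p - 180) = (p - 5)*(p - 4)*(p^3 - 2*p^2 - 15*p + 36) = (p - 5)*(p - 4)*(p - 3)*(p^2 + p - 12) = (p - 5)*(p - 4)*(p - 3)*(p + 4)*(p - 3)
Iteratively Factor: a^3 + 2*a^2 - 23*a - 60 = (a + 4)*(a^2 - 2*a - 15) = (a - 5)*(a + 4)*(a + 3)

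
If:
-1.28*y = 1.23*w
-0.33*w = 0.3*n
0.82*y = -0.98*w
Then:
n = 0.00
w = 0.00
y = 0.00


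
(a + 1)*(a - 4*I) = a^2 + a - 4*I*a - 4*I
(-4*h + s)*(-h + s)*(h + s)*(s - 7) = 4*h^3*s - 28*h^3 - h^2*s^2 + 7*h^2*s - 4*h*s^3 + 28*h*s^2 + s^4 - 7*s^3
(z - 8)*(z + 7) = z^2 - z - 56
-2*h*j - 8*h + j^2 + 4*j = (-2*h + j)*(j + 4)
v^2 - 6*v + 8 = (v - 4)*(v - 2)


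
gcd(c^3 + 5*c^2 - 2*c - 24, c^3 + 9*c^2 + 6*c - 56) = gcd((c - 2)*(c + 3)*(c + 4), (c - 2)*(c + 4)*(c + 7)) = c^2 + 2*c - 8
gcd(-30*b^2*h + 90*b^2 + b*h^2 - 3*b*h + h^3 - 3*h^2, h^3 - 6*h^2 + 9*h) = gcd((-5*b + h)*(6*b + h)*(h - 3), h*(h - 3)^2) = h - 3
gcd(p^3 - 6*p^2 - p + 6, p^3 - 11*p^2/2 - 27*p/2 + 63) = p - 6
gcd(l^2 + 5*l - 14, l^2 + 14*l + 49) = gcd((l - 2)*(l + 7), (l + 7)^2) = l + 7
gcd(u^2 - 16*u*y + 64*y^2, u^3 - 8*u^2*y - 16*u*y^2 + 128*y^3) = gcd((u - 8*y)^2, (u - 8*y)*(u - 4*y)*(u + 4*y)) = -u + 8*y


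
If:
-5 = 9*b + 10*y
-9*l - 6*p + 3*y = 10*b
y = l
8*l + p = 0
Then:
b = -105/239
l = -25/239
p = 200/239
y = -25/239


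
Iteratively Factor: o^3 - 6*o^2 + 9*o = (o - 3)*(o^2 - 3*o) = o*(o - 3)*(o - 3)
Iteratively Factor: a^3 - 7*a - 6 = (a + 2)*(a^2 - 2*a - 3) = (a + 1)*(a + 2)*(a - 3)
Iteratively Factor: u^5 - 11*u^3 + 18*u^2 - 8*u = (u - 2)*(u^4 + 2*u^3 - 7*u^2 + 4*u) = (u - 2)*(u - 1)*(u^3 + 3*u^2 - 4*u) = (u - 2)*(u - 1)^2*(u^2 + 4*u) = (u - 2)*(u - 1)^2*(u + 4)*(u)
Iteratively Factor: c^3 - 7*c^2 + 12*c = (c - 3)*(c^2 - 4*c) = (c - 4)*(c - 3)*(c)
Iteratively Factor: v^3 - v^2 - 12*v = (v)*(v^2 - v - 12) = v*(v - 4)*(v + 3)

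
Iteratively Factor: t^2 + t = (t + 1)*(t)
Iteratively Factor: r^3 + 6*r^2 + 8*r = (r + 4)*(r^2 + 2*r) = (r + 2)*(r + 4)*(r)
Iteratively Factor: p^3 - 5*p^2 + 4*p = (p - 1)*(p^2 - 4*p) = (p - 4)*(p - 1)*(p)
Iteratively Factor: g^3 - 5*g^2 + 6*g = (g - 2)*(g^2 - 3*g) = (g - 3)*(g - 2)*(g)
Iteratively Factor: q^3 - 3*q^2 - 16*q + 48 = (q - 4)*(q^2 + q - 12) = (q - 4)*(q - 3)*(q + 4)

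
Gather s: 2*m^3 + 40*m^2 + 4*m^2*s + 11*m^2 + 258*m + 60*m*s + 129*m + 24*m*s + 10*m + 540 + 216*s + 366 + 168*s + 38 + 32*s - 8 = 2*m^3 + 51*m^2 + 397*m + s*(4*m^2 + 84*m + 416) + 936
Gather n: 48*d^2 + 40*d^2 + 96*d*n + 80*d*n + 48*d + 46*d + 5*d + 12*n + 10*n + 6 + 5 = 88*d^2 + 99*d + n*(176*d + 22) + 11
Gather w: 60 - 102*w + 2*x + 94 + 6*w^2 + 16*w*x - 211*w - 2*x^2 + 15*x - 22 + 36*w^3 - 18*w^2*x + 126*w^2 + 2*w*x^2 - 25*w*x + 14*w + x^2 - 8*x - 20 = 36*w^3 + w^2*(132 - 18*x) + w*(2*x^2 - 9*x - 299) - x^2 + 9*x + 112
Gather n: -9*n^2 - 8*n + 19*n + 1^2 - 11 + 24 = -9*n^2 + 11*n + 14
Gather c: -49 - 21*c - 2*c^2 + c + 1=-2*c^2 - 20*c - 48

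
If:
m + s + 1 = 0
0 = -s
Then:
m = -1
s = 0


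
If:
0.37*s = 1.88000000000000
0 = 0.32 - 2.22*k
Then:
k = 0.14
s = 5.08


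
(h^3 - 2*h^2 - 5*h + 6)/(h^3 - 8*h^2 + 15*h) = (h^2 + h - 2)/(h*(h - 5))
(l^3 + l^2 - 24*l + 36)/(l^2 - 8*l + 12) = (l^2 + 3*l - 18)/(l - 6)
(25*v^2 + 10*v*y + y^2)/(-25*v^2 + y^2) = (5*v + y)/(-5*v + y)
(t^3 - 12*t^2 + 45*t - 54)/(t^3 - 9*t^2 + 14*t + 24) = (t^2 - 6*t + 9)/(t^2 - 3*t - 4)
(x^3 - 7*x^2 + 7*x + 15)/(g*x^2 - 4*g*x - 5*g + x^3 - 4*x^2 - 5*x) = (x - 3)/(g + x)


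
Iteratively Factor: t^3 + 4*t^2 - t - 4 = (t + 1)*(t^2 + 3*t - 4) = (t - 1)*(t + 1)*(t + 4)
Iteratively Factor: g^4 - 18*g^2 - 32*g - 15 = (g - 5)*(g^3 + 5*g^2 + 7*g + 3) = (g - 5)*(g + 3)*(g^2 + 2*g + 1) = (g - 5)*(g + 1)*(g + 3)*(g + 1)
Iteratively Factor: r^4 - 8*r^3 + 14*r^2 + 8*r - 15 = (r - 5)*(r^3 - 3*r^2 - r + 3) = (r - 5)*(r - 3)*(r^2 - 1) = (r - 5)*(r - 3)*(r - 1)*(r + 1)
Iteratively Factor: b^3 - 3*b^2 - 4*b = (b - 4)*(b^2 + b) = (b - 4)*(b + 1)*(b)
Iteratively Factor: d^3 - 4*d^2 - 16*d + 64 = (d + 4)*(d^2 - 8*d + 16) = (d - 4)*(d + 4)*(d - 4)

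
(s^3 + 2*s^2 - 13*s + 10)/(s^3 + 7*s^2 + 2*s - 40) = (s - 1)/(s + 4)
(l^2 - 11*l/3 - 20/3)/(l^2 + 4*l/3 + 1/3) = (3*l^2 - 11*l - 20)/(3*l^2 + 4*l + 1)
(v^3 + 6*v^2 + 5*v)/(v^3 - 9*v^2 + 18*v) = (v^2 + 6*v + 5)/(v^2 - 9*v + 18)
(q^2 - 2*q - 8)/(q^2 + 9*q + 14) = (q - 4)/(q + 7)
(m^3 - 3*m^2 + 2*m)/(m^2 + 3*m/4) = 4*(m^2 - 3*m + 2)/(4*m + 3)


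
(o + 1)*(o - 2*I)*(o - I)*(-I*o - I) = -I*o^4 - 3*o^3 - 2*I*o^3 - 6*o^2 + I*o^2 - 3*o + 4*I*o + 2*I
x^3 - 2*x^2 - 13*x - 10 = (x - 5)*(x + 1)*(x + 2)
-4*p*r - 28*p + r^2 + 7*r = (-4*p + r)*(r + 7)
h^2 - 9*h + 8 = (h - 8)*(h - 1)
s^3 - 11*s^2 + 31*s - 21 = (s - 7)*(s - 3)*(s - 1)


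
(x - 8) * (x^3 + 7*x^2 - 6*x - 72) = x^4 - x^3 - 62*x^2 - 24*x + 576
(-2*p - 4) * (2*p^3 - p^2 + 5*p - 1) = -4*p^4 - 6*p^3 - 6*p^2 - 18*p + 4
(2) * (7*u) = 14*u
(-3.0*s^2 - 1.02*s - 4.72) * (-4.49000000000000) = 13.47*s^2 + 4.5798*s + 21.1928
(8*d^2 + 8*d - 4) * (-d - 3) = -8*d^3 - 32*d^2 - 20*d + 12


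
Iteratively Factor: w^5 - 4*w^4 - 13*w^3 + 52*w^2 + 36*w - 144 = (w - 2)*(w^4 - 2*w^3 - 17*w^2 + 18*w + 72) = (w - 2)*(w + 2)*(w^3 - 4*w^2 - 9*w + 36) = (w - 3)*(w - 2)*(w + 2)*(w^2 - w - 12) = (w - 4)*(w - 3)*(w - 2)*(w + 2)*(w + 3)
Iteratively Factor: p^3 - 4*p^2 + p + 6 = (p - 3)*(p^2 - p - 2) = (p - 3)*(p + 1)*(p - 2)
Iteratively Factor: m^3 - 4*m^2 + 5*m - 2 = (m - 1)*(m^2 - 3*m + 2) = (m - 2)*(m - 1)*(m - 1)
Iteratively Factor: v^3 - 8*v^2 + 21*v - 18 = (v - 3)*(v^2 - 5*v + 6) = (v - 3)*(v - 2)*(v - 3)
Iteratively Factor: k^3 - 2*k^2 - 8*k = (k + 2)*(k^2 - 4*k) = (k - 4)*(k + 2)*(k)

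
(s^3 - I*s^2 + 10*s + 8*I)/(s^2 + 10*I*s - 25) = (s^3 - I*s^2 + 10*s + 8*I)/(s^2 + 10*I*s - 25)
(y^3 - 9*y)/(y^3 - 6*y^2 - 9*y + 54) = y/(y - 6)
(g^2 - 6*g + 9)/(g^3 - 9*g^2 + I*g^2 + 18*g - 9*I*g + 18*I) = (g - 3)/(g^2 + g*(-6 + I) - 6*I)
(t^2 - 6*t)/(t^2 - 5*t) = (t - 6)/(t - 5)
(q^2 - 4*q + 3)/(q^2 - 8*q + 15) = (q - 1)/(q - 5)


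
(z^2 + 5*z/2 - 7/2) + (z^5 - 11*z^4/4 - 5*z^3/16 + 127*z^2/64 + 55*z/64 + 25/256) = z^5 - 11*z^4/4 - 5*z^3/16 + 191*z^2/64 + 215*z/64 - 871/256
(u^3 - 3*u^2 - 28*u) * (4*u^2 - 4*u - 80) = 4*u^5 - 16*u^4 - 180*u^3 + 352*u^2 + 2240*u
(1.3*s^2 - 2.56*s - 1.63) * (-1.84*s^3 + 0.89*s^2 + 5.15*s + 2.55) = -2.392*s^5 + 5.8674*s^4 + 7.4158*s^3 - 11.3197*s^2 - 14.9225*s - 4.1565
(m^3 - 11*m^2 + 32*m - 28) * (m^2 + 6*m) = m^5 - 5*m^4 - 34*m^3 + 164*m^2 - 168*m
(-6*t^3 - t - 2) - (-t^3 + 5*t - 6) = -5*t^3 - 6*t + 4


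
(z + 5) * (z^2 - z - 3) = z^3 + 4*z^2 - 8*z - 15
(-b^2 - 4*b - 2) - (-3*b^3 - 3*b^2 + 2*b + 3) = 3*b^3 + 2*b^2 - 6*b - 5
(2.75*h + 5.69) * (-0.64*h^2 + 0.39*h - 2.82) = -1.76*h^3 - 2.5691*h^2 - 5.5359*h - 16.0458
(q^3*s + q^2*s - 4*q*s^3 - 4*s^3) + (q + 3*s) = q^3*s + q^2*s - 4*q*s^3 + q - 4*s^3 + 3*s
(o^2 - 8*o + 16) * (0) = 0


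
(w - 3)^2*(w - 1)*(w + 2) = w^4 - 5*w^3 + w^2 + 21*w - 18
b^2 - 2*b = b*(b - 2)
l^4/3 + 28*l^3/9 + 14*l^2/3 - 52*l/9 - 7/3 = (l/3 + 1)*(l - 1)*(l + 1/3)*(l + 7)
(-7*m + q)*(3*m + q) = -21*m^2 - 4*m*q + q^2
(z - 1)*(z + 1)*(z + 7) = z^3 + 7*z^2 - z - 7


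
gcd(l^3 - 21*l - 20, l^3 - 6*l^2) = 1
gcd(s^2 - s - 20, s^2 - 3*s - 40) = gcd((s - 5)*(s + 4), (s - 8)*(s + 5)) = 1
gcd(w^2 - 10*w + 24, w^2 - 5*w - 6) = w - 6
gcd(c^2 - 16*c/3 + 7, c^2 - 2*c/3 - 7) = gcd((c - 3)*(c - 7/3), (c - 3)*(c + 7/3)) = c - 3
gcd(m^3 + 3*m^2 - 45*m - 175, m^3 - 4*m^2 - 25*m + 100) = m + 5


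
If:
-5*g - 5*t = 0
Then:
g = -t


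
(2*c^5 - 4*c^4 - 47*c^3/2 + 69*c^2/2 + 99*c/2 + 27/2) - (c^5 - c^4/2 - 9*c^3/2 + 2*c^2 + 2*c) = c^5 - 7*c^4/2 - 19*c^3 + 65*c^2/2 + 95*c/2 + 27/2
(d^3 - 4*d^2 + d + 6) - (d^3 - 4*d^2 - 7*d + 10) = 8*d - 4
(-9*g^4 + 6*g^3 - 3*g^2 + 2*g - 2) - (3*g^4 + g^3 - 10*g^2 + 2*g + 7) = -12*g^4 + 5*g^3 + 7*g^2 - 9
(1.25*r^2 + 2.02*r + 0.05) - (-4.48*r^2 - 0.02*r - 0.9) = 5.73*r^2 + 2.04*r + 0.95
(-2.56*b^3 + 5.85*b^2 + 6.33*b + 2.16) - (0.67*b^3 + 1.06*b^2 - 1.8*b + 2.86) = -3.23*b^3 + 4.79*b^2 + 8.13*b - 0.7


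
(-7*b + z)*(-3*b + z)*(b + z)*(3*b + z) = 63*b^4 + 54*b^3*z - 16*b^2*z^2 - 6*b*z^3 + z^4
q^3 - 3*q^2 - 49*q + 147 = (q - 7)*(q - 3)*(q + 7)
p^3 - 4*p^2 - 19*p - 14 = (p - 7)*(p + 1)*(p + 2)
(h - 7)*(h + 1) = h^2 - 6*h - 7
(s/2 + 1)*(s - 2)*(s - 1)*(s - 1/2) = s^4/2 - 3*s^3/4 - 7*s^2/4 + 3*s - 1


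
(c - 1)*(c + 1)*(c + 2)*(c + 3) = c^4 + 5*c^3 + 5*c^2 - 5*c - 6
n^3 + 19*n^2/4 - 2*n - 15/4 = (n - 1)*(n + 3/4)*(n + 5)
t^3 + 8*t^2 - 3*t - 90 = (t - 3)*(t + 5)*(t + 6)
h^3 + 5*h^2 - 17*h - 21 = (h - 3)*(h + 1)*(h + 7)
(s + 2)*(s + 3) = s^2 + 5*s + 6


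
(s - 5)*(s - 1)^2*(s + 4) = s^4 - 3*s^3 - 17*s^2 + 39*s - 20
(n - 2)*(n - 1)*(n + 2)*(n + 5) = n^4 + 4*n^3 - 9*n^2 - 16*n + 20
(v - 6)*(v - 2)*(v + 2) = v^3 - 6*v^2 - 4*v + 24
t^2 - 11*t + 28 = (t - 7)*(t - 4)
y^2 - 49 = (y - 7)*(y + 7)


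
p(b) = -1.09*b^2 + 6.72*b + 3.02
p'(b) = 6.72 - 2.18*b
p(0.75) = 7.45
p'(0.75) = 5.08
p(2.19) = 12.51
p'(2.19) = 1.95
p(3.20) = 13.36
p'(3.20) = -0.26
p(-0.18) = 1.78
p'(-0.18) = 7.11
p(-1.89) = -13.57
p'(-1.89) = 10.84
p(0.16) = 4.07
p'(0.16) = 6.37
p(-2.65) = -22.44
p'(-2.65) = 12.50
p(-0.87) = -3.65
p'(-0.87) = 8.62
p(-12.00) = -234.58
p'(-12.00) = 32.88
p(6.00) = 4.10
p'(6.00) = -6.36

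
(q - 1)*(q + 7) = q^2 + 6*q - 7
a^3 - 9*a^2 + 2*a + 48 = (a - 8)*(a - 3)*(a + 2)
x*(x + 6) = x^2 + 6*x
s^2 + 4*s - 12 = (s - 2)*(s + 6)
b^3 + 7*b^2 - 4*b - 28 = (b - 2)*(b + 2)*(b + 7)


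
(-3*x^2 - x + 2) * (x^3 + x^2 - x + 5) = -3*x^5 - 4*x^4 + 4*x^3 - 12*x^2 - 7*x + 10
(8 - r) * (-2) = 2*r - 16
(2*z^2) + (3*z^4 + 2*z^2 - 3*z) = 3*z^4 + 4*z^2 - 3*z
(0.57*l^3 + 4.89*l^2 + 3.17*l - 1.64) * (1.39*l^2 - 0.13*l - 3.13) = 0.7923*l^5 + 6.723*l^4 + 1.9865*l^3 - 17.9974*l^2 - 9.7089*l + 5.1332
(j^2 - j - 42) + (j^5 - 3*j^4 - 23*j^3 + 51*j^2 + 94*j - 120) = j^5 - 3*j^4 - 23*j^3 + 52*j^2 + 93*j - 162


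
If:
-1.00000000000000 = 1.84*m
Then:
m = -0.54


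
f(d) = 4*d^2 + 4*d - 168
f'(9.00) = 76.00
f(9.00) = 192.00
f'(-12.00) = -92.00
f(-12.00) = 360.00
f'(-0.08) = 3.36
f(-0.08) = -168.29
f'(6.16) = 53.28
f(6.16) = 8.42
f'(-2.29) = -14.32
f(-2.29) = -156.18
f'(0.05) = 4.40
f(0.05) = -167.79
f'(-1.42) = -7.36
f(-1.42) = -165.61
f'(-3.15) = -21.20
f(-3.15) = -140.91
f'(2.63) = 25.04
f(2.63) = -129.81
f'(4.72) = 41.76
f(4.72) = -60.01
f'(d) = 8*d + 4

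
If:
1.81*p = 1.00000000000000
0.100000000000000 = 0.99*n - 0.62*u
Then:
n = 0.626262626262626*u + 0.101010101010101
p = 0.55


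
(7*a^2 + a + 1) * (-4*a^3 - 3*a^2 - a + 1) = -28*a^5 - 25*a^4 - 14*a^3 + 3*a^2 + 1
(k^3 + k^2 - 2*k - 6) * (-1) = -k^3 - k^2 + 2*k + 6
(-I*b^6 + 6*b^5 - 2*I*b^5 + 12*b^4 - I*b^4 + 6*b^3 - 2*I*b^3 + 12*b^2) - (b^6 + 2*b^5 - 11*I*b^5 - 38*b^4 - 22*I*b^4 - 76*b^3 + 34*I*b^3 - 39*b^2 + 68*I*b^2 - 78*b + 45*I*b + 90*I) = -b^6 - I*b^6 + 4*b^5 + 9*I*b^5 + 50*b^4 + 21*I*b^4 + 82*b^3 - 36*I*b^3 + 51*b^2 - 68*I*b^2 + 78*b - 45*I*b - 90*I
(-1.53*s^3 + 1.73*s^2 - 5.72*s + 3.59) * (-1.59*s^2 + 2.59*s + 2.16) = 2.4327*s^5 - 6.7134*s^4 + 10.2707*s^3 - 16.7861*s^2 - 3.0571*s + 7.7544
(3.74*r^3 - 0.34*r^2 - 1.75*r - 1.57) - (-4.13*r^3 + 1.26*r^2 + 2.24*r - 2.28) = 7.87*r^3 - 1.6*r^2 - 3.99*r + 0.71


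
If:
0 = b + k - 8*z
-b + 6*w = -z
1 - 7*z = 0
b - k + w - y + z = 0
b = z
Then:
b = 1/7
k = 1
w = 0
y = -5/7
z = 1/7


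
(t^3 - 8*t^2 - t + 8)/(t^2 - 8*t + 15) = (t^3 - 8*t^2 - t + 8)/(t^2 - 8*t + 15)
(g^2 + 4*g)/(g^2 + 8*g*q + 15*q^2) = g*(g + 4)/(g^2 + 8*g*q + 15*q^2)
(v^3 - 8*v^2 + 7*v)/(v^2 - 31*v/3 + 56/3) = 3*v*(v^2 - 8*v + 7)/(3*v^2 - 31*v + 56)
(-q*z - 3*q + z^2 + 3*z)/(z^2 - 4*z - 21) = (-q + z)/(z - 7)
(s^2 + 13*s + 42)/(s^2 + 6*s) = (s + 7)/s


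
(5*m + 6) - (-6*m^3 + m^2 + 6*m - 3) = 6*m^3 - m^2 - m + 9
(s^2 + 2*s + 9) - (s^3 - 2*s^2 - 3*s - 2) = -s^3 + 3*s^2 + 5*s + 11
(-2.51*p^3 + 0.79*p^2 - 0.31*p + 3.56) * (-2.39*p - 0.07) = 5.9989*p^4 - 1.7124*p^3 + 0.6856*p^2 - 8.4867*p - 0.2492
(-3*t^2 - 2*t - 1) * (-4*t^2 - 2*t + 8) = 12*t^4 + 14*t^3 - 16*t^2 - 14*t - 8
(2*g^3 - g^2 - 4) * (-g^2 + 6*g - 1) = -2*g^5 + 13*g^4 - 8*g^3 + 5*g^2 - 24*g + 4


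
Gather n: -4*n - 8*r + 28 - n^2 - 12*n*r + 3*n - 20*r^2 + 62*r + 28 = -n^2 + n*(-12*r - 1) - 20*r^2 + 54*r + 56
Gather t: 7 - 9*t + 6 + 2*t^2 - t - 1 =2*t^2 - 10*t + 12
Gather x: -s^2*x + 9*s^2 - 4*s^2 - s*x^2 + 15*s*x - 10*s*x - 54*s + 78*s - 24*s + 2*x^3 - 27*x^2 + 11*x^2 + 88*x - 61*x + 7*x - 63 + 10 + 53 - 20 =5*s^2 + 2*x^3 + x^2*(-s - 16) + x*(-s^2 + 5*s + 34) - 20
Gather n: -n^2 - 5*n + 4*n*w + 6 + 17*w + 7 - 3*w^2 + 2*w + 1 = -n^2 + n*(4*w - 5) - 3*w^2 + 19*w + 14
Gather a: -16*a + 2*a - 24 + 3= -14*a - 21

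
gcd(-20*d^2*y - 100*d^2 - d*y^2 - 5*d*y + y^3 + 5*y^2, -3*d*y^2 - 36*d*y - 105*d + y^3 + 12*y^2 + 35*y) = y + 5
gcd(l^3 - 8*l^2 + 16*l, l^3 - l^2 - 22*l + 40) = l - 4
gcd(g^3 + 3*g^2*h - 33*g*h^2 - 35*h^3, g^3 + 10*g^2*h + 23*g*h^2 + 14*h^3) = g^2 + 8*g*h + 7*h^2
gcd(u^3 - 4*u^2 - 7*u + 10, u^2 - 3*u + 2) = u - 1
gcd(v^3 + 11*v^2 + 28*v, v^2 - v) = v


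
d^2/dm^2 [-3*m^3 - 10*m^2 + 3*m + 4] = -18*m - 20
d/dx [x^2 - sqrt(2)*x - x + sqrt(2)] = 2*x - sqrt(2) - 1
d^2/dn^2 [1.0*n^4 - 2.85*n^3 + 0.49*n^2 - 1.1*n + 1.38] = 12.0*n^2 - 17.1*n + 0.98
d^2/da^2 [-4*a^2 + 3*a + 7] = -8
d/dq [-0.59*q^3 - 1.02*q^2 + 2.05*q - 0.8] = -1.77*q^2 - 2.04*q + 2.05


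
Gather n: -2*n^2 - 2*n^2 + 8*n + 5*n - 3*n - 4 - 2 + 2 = -4*n^2 + 10*n - 4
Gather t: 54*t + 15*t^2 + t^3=t^3 + 15*t^2 + 54*t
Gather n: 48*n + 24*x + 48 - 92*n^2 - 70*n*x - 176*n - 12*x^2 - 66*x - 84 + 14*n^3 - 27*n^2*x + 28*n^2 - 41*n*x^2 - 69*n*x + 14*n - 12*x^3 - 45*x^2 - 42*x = 14*n^3 + n^2*(-27*x - 64) + n*(-41*x^2 - 139*x - 114) - 12*x^3 - 57*x^2 - 84*x - 36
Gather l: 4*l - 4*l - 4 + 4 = 0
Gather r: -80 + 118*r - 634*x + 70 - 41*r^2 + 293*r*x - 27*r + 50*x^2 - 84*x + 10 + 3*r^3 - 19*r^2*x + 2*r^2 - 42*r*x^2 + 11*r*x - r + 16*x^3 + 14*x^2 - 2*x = 3*r^3 + r^2*(-19*x - 39) + r*(-42*x^2 + 304*x + 90) + 16*x^3 + 64*x^2 - 720*x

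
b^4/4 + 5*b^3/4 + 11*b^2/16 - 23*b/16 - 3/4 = (b/4 + 1)*(b - 1)*(b + 1/2)*(b + 3/2)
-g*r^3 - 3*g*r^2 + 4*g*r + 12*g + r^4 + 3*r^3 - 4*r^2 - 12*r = (-g + r)*(r - 2)*(r + 2)*(r + 3)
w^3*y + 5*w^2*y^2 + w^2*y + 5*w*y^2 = w*(w + 5*y)*(w*y + y)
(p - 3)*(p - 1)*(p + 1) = p^3 - 3*p^2 - p + 3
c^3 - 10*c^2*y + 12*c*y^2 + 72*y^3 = (c - 6*y)^2*(c + 2*y)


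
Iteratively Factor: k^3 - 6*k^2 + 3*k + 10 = (k - 2)*(k^2 - 4*k - 5) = (k - 2)*(k + 1)*(k - 5)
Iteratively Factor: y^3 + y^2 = (y)*(y^2 + y) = y^2*(y + 1)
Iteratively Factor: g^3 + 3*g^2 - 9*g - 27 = (g - 3)*(g^2 + 6*g + 9) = (g - 3)*(g + 3)*(g + 3)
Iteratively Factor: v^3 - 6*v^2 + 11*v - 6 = (v - 2)*(v^2 - 4*v + 3) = (v - 2)*(v - 1)*(v - 3)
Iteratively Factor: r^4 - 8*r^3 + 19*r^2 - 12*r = (r - 3)*(r^3 - 5*r^2 + 4*r) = (r - 3)*(r - 1)*(r^2 - 4*r) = (r - 4)*(r - 3)*(r - 1)*(r)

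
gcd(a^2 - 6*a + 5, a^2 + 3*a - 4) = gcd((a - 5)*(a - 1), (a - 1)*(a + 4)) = a - 1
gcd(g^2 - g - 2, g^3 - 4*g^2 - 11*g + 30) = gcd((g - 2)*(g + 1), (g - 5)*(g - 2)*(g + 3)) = g - 2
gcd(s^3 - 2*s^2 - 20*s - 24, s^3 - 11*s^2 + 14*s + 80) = s + 2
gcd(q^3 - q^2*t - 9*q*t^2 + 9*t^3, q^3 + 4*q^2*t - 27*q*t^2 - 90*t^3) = q + 3*t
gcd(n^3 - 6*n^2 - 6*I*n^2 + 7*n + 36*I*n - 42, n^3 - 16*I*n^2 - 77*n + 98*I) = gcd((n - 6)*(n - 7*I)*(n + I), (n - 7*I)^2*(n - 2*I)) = n - 7*I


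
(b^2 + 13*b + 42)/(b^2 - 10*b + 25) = (b^2 + 13*b + 42)/(b^2 - 10*b + 25)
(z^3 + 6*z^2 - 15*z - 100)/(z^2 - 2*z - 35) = (z^2 + z - 20)/(z - 7)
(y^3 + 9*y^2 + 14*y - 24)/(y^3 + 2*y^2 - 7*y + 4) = (y + 6)/(y - 1)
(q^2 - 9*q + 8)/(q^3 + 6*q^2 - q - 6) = (q - 8)/(q^2 + 7*q + 6)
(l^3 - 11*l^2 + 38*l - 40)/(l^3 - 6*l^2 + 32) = (l^2 - 7*l + 10)/(l^2 - 2*l - 8)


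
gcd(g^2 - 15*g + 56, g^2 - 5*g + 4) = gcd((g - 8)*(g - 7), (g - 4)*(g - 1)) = 1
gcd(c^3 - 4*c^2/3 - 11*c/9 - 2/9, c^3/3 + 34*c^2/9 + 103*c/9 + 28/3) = 1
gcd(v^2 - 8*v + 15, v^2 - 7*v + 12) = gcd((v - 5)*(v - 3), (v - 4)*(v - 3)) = v - 3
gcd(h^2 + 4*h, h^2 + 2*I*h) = h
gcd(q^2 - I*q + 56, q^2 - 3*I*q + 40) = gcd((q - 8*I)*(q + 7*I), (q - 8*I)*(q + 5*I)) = q - 8*I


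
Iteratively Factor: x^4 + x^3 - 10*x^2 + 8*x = (x - 2)*(x^3 + 3*x^2 - 4*x) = x*(x - 2)*(x^2 + 3*x - 4) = x*(x - 2)*(x + 4)*(x - 1)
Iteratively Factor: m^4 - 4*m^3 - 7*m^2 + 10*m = (m - 1)*(m^3 - 3*m^2 - 10*m) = (m - 1)*(m + 2)*(m^2 - 5*m) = (m - 5)*(m - 1)*(m + 2)*(m)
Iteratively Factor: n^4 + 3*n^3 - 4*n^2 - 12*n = (n + 2)*(n^3 + n^2 - 6*n) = n*(n + 2)*(n^2 + n - 6) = n*(n - 2)*(n + 2)*(n + 3)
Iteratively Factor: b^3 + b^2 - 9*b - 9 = (b - 3)*(b^2 + 4*b + 3) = (b - 3)*(b + 1)*(b + 3)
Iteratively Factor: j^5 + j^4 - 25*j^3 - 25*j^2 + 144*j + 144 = (j + 3)*(j^4 - 2*j^3 - 19*j^2 + 32*j + 48) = (j + 3)*(j + 4)*(j^3 - 6*j^2 + 5*j + 12) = (j - 3)*(j + 3)*(j + 4)*(j^2 - 3*j - 4) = (j - 3)*(j + 1)*(j + 3)*(j + 4)*(j - 4)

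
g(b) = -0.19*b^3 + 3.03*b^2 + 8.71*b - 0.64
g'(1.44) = 16.25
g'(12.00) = -0.65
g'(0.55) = 11.87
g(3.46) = 57.90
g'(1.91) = 18.21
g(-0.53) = -4.38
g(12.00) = 211.88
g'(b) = -0.57*b^2 + 6.06*b + 8.71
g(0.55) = 5.04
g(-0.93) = -5.97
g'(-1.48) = -1.51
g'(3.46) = 22.85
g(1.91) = 25.73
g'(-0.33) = 6.65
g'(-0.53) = 5.34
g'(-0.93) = 2.58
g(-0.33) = -3.18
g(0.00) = -0.64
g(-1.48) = -6.28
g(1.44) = 17.62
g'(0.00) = 8.71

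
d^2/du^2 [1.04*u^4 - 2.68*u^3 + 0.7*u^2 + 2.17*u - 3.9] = 12.48*u^2 - 16.08*u + 1.4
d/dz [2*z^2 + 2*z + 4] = 4*z + 2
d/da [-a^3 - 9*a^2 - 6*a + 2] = -3*a^2 - 18*a - 6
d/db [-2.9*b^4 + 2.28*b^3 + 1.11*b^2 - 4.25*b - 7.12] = -11.6*b^3 + 6.84*b^2 + 2.22*b - 4.25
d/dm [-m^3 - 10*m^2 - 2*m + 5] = -3*m^2 - 20*m - 2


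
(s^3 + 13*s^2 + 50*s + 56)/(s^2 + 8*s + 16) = (s^2 + 9*s + 14)/(s + 4)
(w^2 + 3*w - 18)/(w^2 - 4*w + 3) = (w + 6)/(w - 1)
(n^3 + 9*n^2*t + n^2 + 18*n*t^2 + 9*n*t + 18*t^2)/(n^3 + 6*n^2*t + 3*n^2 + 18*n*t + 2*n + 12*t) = (n + 3*t)/(n + 2)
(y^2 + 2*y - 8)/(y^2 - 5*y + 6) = (y + 4)/(y - 3)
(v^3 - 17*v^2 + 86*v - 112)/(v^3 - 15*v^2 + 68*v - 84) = (v - 8)/(v - 6)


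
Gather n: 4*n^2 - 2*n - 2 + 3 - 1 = 4*n^2 - 2*n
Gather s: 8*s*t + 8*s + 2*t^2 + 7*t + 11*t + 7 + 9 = s*(8*t + 8) + 2*t^2 + 18*t + 16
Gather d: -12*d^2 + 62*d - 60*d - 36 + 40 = -12*d^2 + 2*d + 4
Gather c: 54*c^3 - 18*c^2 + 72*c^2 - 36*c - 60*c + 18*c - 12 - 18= 54*c^3 + 54*c^2 - 78*c - 30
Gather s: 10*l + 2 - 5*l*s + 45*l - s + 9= 55*l + s*(-5*l - 1) + 11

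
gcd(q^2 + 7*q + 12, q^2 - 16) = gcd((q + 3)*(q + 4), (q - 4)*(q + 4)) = q + 4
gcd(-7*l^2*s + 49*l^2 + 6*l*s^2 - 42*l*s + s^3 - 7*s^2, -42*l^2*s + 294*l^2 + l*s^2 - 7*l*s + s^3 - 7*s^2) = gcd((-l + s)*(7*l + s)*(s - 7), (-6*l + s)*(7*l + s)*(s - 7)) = 7*l*s - 49*l + s^2 - 7*s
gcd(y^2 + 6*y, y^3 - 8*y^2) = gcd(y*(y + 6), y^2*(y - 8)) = y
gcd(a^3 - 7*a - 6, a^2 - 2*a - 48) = 1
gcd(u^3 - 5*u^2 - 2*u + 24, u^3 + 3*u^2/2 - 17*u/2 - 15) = u^2 - u - 6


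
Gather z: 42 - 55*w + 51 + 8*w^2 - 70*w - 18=8*w^2 - 125*w + 75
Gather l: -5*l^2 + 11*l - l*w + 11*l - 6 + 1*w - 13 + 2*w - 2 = -5*l^2 + l*(22 - w) + 3*w - 21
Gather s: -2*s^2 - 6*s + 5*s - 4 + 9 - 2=-2*s^2 - s + 3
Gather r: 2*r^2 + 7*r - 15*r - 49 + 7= 2*r^2 - 8*r - 42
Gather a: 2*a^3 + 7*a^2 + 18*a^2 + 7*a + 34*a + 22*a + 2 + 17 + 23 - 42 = 2*a^3 + 25*a^2 + 63*a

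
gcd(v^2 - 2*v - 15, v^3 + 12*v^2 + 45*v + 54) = v + 3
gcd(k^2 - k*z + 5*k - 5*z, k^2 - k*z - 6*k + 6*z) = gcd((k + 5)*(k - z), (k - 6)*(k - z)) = -k + z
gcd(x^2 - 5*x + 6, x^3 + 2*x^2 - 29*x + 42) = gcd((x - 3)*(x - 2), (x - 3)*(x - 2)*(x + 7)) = x^2 - 5*x + 6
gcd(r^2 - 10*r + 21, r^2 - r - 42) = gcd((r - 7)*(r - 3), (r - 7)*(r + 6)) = r - 7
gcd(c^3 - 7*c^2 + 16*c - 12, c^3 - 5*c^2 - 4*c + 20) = c - 2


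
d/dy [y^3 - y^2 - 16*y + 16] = 3*y^2 - 2*y - 16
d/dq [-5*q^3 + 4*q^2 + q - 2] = -15*q^2 + 8*q + 1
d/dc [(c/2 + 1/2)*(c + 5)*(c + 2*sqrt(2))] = 3*c^2/2 + 2*sqrt(2)*c + 6*c + 5/2 + 6*sqrt(2)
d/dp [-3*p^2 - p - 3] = -6*p - 1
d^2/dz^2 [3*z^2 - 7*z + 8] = 6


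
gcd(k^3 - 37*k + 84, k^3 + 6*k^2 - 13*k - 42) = k^2 + 4*k - 21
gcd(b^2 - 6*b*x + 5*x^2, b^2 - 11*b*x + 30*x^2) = -b + 5*x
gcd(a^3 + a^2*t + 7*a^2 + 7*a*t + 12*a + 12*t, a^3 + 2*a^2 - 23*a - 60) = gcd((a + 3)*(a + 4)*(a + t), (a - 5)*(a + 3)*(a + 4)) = a^2 + 7*a + 12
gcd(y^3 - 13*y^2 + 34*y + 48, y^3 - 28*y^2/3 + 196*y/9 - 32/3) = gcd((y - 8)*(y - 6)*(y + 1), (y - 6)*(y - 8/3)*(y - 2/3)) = y - 6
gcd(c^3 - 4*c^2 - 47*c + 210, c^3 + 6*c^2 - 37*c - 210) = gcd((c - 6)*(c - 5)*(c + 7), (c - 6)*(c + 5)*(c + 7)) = c^2 + c - 42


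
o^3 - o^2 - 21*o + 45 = (o - 3)^2*(o + 5)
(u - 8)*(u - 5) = u^2 - 13*u + 40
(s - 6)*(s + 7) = s^2 + s - 42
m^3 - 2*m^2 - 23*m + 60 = (m - 4)*(m - 3)*(m + 5)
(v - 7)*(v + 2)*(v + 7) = v^3 + 2*v^2 - 49*v - 98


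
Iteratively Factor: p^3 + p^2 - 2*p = (p - 1)*(p^2 + 2*p) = p*(p - 1)*(p + 2)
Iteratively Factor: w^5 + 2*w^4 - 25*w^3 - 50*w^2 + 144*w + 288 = (w + 3)*(w^4 - w^3 - 22*w^2 + 16*w + 96) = (w + 2)*(w + 3)*(w^3 - 3*w^2 - 16*w + 48) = (w - 3)*(w + 2)*(w + 3)*(w^2 - 16) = (w - 4)*(w - 3)*(w + 2)*(w + 3)*(w + 4)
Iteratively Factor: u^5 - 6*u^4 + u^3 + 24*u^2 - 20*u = (u - 5)*(u^4 - u^3 - 4*u^2 + 4*u) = (u - 5)*(u - 1)*(u^3 - 4*u) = (u - 5)*(u - 1)*(u + 2)*(u^2 - 2*u) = u*(u - 5)*(u - 1)*(u + 2)*(u - 2)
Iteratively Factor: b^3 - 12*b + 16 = (b - 2)*(b^2 + 2*b - 8) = (b - 2)^2*(b + 4)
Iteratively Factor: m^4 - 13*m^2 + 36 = (m - 2)*(m^3 + 2*m^2 - 9*m - 18) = (m - 2)*(m + 3)*(m^2 - m - 6) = (m - 2)*(m + 2)*(m + 3)*(m - 3)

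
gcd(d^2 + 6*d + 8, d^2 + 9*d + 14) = d + 2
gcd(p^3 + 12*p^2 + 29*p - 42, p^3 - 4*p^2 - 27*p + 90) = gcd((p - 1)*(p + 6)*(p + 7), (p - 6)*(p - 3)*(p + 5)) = 1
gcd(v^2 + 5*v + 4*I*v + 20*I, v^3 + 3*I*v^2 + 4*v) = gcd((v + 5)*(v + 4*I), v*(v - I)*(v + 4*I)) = v + 4*I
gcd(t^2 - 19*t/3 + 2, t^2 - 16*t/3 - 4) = t - 6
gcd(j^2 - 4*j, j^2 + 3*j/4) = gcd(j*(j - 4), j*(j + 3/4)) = j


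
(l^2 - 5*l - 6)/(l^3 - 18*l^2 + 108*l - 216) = (l + 1)/(l^2 - 12*l + 36)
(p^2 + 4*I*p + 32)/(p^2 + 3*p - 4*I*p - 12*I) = (p + 8*I)/(p + 3)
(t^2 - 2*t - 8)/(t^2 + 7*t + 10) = (t - 4)/(t + 5)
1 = 1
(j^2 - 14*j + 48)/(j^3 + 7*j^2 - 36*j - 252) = (j - 8)/(j^2 + 13*j + 42)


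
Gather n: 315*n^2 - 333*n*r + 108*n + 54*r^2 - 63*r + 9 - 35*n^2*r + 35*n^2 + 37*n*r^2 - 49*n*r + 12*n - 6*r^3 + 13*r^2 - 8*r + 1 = n^2*(350 - 35*r) + n*(37*r^2 - 382*r + 120) - 6*r^3 + 67*r^2 - 71*r + 10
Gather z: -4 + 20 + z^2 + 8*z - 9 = z^2 + 8*z + 7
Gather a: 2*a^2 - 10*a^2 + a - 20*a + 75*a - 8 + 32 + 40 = -8*a^2 + 56*a + 64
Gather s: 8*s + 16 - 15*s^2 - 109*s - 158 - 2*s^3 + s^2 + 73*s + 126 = -2*s^3 - 14*s^2 - 28*s - 16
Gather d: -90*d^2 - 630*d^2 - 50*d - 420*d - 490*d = -720*d^2 - 960*d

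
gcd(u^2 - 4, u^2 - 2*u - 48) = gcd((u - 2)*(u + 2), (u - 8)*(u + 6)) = 1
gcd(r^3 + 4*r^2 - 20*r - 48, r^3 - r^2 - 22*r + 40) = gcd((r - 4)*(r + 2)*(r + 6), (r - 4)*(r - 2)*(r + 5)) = r - 4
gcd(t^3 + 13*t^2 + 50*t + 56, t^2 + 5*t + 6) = t + 2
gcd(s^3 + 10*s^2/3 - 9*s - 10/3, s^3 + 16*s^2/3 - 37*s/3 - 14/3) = s^2 - 5*s/3 - 2/3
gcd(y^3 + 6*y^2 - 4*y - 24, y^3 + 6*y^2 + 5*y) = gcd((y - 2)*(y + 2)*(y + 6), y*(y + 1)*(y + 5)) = 1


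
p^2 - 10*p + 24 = (p - 6)*(p - 4)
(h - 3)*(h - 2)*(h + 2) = h^3 - 3*h^2 - 4*h + 12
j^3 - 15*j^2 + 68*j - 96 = (j - 8)*(j - 4)*(j - 3)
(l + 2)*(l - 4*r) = l^2 - 4*l*r + 2*l - 8*r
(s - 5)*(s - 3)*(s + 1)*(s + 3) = s^4 - 4*s^3 - 14*s^2 + 36*s + 45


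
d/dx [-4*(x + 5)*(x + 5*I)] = -8*x - 20 - 20*I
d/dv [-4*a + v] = 1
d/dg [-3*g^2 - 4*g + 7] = -6*g - 4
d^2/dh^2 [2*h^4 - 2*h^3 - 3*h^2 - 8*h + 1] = 24*h^2 - 12*h - 6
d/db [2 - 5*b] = -5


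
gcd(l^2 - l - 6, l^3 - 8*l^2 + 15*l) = l - 3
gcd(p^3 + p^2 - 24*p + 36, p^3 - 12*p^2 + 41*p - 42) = p^2 - 5*p + 6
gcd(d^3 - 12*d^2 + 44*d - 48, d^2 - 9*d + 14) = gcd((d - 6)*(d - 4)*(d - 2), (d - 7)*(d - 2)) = d - 2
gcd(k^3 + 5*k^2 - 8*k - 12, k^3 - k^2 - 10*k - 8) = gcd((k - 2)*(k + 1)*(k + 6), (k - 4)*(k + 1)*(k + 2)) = k + 1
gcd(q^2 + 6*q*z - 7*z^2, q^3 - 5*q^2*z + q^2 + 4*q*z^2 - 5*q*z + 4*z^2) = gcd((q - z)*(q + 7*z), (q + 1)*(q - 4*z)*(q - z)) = -q + z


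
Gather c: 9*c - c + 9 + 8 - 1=8*c + 16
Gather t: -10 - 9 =-19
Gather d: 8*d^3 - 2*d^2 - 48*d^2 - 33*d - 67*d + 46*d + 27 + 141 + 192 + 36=8*d^3 - 50*d^2 - 54*d + 396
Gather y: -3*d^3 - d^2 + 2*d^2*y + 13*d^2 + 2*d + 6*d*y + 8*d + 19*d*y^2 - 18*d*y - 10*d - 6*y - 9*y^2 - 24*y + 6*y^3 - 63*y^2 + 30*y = -3*d^3 + 12*d^2 + 6*y^3 + y^2*(19*d - 72) + y*(2*d^2 - 12*d)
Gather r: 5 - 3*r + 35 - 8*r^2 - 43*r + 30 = -8*r^2 - 46*r + 70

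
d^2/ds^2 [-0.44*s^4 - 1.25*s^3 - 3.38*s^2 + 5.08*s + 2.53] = -5.28*s^2 - 7.5*s - 6.76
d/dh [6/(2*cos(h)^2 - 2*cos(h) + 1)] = 12*(-sin(h) + sin(2*h))/(2*cos(h) - cos(2*h) - 2)^2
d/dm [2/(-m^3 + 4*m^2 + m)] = 2*(3*m^2 - 8*m - 1)/(m^2*(-m^2 + 4*m + 1)^2)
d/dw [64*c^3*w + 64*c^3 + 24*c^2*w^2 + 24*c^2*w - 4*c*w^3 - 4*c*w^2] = 4*c*(16*c^2 + 12*c*w + 6*c - 3*w^2 - 2*w)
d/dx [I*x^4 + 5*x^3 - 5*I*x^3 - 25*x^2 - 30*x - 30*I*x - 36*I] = 4*I*x^3 + 15*x^2*(1 - I) - 50*x - 30 - 30*I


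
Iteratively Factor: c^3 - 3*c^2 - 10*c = (c + 2)*(c^2 - 5*c) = c*(c + 2)*(c - 5)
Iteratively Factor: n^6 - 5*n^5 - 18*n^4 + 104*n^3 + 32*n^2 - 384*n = (n - 4)*(n^5 - n^4 - 22*n^3 + 16*n^2 + 96*n) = (n - 4)*(n - 3)*(n^4 + 2*n^3 - 16*n^2 - 32*n) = (n - 4)^2*(n - 3)*(n^3 + 6*n^2 + 8*n) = (n - 4)^2*(n - 3)*(n + 4)*(n^2 + 2*n) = (n - 4)^2*(n - 3)*(n + 2)*(n + 4)*(n)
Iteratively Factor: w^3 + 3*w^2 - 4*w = (w)*(w^2 + 3*w - 4) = w*(w - 1)*(w + 4)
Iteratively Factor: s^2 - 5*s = (s - 5)*(s)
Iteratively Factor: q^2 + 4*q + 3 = (q + 3)*(q + 1)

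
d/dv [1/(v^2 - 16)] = -2*v/(v^2 - 16)^2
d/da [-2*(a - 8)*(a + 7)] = 2 - 4*a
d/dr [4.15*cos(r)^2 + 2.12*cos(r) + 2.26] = -(8.3*cos(r) + 2.12)*sin(r)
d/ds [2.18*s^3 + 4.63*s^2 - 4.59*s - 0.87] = 6.54*s^2 + 9.26*s - 4.59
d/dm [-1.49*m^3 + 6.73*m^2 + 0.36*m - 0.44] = -4.47*m^2 + 13.46*m + 0.36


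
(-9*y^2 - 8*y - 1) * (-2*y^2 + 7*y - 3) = 18*y^4 - 47*y^3 - 27*y^2 + 17*y + 3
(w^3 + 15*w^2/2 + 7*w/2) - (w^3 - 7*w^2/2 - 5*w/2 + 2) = 11*w^2 + 6*w - 2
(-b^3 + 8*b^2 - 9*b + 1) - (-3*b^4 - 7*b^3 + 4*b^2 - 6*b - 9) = 3*b^4 + 6*b^3 + 4*b^2 - 3*b + 10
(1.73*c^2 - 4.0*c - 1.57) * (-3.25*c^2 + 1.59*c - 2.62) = -5.6225*c^4 + 15.7507*c^3 - 5.7901*c^2 + 7.9837*c + 4.1134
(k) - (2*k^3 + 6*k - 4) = -2*k^3 - 5*k + 4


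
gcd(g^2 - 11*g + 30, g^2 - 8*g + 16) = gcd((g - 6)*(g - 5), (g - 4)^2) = 1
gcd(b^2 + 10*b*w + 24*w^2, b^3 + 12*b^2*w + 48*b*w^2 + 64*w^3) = b + 4*w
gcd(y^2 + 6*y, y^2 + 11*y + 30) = y + 6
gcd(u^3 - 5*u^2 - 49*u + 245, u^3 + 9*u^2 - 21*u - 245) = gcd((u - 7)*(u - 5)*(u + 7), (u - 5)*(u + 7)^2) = u^2 + 2*u - 35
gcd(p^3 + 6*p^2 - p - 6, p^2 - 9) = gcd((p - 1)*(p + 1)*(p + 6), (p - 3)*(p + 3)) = 1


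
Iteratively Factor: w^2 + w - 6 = (w - 2)*(w + 3)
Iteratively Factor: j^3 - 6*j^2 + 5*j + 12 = (j - 3)*(j^2 - 3*j - 4) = (j - 4)*(j - 3)*(j + 1)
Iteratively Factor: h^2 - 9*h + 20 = (h - 5)*(h - 4)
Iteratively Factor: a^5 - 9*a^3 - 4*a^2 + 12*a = (a + 2)*(a^4 - 2*a^3 - 5*a^2 + 6*a) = (a - 3)*(a + 2)*(a^3 + a^2 - 2*a) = a*(a - 3)*(a + 2)*(a^2 + a - 2) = a*(a - 3)*(a + 2)^2*(a - 1)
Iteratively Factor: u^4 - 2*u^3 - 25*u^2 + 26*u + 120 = (u - 3)*(u^3 + u^2 - 22*u - 40) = (u - 3)*(u + 4)*(u^2 - 3*u - 10) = (u - 5)*(u - 3)*(u + 4)*(u + 2)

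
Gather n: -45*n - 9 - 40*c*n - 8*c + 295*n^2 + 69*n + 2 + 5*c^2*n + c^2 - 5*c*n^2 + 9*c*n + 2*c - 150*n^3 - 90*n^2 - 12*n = c^2 - 6*c - 150*n^3 + n^2*(205 - 5*c) + n*(5*c^2 - 31*c + 12) - 7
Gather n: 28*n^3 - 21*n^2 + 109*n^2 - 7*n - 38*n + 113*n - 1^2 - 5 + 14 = 28*n^3 + 88*n^2 + 68*n + 8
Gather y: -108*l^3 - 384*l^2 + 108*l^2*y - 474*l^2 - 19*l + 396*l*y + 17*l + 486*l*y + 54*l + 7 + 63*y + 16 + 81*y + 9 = -108*l^3 - 858*l^2 + 52*l + y*(108*l^2 + 882*l + 144) + 32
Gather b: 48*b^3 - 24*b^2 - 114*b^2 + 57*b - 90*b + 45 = 48*b^3 - 138*b^2 - 33*b + 45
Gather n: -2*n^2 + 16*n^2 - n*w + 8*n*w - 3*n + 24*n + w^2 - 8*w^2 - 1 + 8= 14*n^2 + n*(7*w + 21) - 7*w^2 + 7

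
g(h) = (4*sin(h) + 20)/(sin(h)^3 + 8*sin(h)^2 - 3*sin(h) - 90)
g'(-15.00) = 0.01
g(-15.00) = -0.20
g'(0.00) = -0.04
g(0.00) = -0.22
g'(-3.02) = 0.03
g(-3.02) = -0.22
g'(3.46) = 0.03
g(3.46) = -0.21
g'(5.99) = -0.03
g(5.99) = -0.21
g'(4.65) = 0.00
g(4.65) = -0.20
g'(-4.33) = 0.04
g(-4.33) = -0.28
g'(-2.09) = 0.01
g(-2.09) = -0.20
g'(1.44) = -0.01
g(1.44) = -0.28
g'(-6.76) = -0.02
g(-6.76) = -0.21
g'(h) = (4*sin(h) + 20)*(-3*sin(h)^2*cos(h) - 16*sin(h)*cos(h) + 3*cos(h))/(sin(h)^3 + 8*sin(h)^2 - 3*sin(h) - 90)^2 + 4*cos(h)/(sin(h)^3 + 8*sin(h)^2 - 3*sin(h) - 90) = -4*(2*sin(h) + 3)*cos(h)/((sin(h) - 3)^2*(sin(h) + 6)^2)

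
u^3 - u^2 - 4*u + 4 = (u - 2)*(u - 1)*(u + 2)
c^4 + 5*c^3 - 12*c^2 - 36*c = c*(c - 3)*(c + 2)*(c + 6)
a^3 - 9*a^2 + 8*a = a*(a - 8)*(a - 1)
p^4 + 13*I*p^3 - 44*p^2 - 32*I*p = p*(p + I)*(p + 4*I)*(p + 8*I)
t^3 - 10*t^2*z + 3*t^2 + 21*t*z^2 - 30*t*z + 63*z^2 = (t + 3)*(t - 7*z)*(t - 3*z)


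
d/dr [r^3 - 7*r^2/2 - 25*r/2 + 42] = 3*r^2 - 7*r - 25/2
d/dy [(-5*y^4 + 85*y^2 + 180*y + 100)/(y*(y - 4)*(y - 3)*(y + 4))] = 5*(3*y^6 - 2*y^5 - 201*y^4 + 136*y^3 + 1572*y^2 + 640*y - 960)/(y^2*(y^6 - 6*y^5 - 23*y^4 + 192*y^3 - 32*y^2 - 1536*y + 2304))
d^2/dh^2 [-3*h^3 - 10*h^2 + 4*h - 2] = -18*h - 20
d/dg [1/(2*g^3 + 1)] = -6*g^2/(2*g^3 + 1)^2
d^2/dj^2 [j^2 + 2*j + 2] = 2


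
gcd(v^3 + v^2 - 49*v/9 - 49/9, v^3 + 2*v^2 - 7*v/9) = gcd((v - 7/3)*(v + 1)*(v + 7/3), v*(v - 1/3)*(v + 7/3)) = v + 7/3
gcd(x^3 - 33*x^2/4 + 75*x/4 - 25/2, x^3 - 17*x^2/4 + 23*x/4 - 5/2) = x^2 - 13*x/4 + 5/2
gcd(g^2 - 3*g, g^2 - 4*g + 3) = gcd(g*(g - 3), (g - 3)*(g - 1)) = g - 3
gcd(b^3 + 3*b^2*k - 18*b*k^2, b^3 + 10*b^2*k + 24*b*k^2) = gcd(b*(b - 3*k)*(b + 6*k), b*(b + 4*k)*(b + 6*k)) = b^2 + 6*b*k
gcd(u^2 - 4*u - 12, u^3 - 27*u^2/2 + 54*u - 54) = u - 6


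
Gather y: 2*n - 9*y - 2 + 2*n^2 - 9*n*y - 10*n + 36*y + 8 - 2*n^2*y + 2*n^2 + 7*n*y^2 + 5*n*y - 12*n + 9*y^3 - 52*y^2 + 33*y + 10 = 4*n^2 - 20*n + 9*y^3 + y^2*(7*n - 52) + y*(-2*n^2 - 4*n + 60) + 16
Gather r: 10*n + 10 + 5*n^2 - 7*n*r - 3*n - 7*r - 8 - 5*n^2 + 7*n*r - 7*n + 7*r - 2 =0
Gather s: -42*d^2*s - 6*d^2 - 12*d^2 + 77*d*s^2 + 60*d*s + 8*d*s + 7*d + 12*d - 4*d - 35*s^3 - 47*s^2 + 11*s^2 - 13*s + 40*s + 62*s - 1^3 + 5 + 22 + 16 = -18*d^2 + 15*d - 35*s^3 + s^2*(77*d - 36) + s*(-42*d^2 + 68*d + 89) + 42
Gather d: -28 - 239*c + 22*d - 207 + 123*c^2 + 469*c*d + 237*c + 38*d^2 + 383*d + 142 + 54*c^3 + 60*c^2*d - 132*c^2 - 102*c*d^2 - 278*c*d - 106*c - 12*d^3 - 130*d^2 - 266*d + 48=54*c^3 - 9*c^2 - 108*c - 12*d^3 + d^2*(-102*c - 92) + d*(60*c^2 + 191*c + 139) - 45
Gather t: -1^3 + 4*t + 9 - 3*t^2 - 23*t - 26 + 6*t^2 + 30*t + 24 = 3*t^2 + 11*t + 6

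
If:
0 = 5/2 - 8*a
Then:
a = 5/16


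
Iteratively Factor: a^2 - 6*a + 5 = (a - 1)*(a - 5)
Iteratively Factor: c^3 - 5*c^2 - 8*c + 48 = (c + 3)*(c^2 - 8*c + 16) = (c - 4)*(c + 3)*(c - 4)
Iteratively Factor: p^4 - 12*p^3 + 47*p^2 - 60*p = (p - 3)*(p^3 - 9*p^2 + 20*p) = (p - 5)*(p - 3)*(p^2 - 4*p) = p*(p - 5)*(p - 3)*(p - 4)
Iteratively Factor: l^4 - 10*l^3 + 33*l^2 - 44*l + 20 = (l - 2)*(l^3 - 8*l^2 + 17*l - 10) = (l - 2)^2*(l^2 - 6*l + 5) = (l - 5)*(l - 2)^2*(l - 1)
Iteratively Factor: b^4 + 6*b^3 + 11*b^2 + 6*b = (b + 3)*(b^3 + 3*b^2 + 2*b) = (b + 1)*(b + 3)*(b^2 + 2*b) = (b + 1)*(b + 2)*(b + 3)*(b)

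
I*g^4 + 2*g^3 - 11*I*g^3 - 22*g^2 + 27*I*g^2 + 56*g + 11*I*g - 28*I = (g - 7)*(g - 4)*(g - I)*(I*g + 1)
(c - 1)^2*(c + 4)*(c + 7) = c^4 + 9*c^3 + 7*c^2 - 45*c + 28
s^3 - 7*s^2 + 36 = (s - 6)*(s - 3)*(s + 2)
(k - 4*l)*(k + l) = k^2 - 3*k*l - 4*l^2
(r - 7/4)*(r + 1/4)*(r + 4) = r^3 + 5*r^2/2 - 103*r/16 - 7/4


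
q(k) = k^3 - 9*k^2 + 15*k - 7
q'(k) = 3*k^2 - 18*k + 15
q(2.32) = -8.15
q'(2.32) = -10.61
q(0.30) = -3.28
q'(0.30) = 9.87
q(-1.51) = -53.61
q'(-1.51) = 49.02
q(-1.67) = -61.81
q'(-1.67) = 53.43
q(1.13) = -0.10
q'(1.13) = -1.51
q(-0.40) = -14.50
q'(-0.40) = 22.68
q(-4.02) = -277.71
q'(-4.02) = 135.84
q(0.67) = -0.69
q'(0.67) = 4.29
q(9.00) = 128.00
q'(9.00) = 96.00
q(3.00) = -16.00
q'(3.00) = -12.00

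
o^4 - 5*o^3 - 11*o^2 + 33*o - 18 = (o - 6)*(o - 1)^2*(o + 3)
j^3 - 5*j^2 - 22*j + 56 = (j - 7)*(j - 2)*(j + 4)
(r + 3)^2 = r^2 + 6*r + 9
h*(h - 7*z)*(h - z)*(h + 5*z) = h^4 - 3*h^3*z - 33*h^2*z^2 + 35*h*z^3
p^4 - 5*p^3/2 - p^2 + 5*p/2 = p*(p - 5/2)*(p - 1)*(p + 1)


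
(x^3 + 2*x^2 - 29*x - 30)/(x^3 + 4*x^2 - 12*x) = (x^2 - 4*x - 5)/(x*(x - 2))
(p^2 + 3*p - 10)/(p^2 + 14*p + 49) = (p^2 + 3*p - 10)/(p^2 + 14*p + 49)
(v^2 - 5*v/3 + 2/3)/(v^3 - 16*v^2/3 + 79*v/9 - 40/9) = 3*(3*v - 2)/(9*v^2 - 39*v + 40)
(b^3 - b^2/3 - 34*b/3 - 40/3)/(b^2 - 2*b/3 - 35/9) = 3*(b^2 - 2*b - 8)/(3*b - 7)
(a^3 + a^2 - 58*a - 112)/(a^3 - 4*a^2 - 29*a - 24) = (a^2 + 9*a + 14)/(a^2 + 4*a + 3)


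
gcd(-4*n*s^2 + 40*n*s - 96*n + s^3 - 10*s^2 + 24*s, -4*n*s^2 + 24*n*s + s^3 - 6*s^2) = -4*n*s + 24*n + s^2 - 6*s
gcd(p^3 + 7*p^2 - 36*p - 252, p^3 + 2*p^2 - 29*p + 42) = p + 7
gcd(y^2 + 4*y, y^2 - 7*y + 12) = 1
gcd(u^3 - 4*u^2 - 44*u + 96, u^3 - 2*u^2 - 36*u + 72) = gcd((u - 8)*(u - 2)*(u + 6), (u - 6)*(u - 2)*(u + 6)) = u^2 + 4*u - 12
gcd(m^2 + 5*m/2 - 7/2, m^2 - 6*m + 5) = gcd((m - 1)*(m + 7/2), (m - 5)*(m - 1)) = m - 1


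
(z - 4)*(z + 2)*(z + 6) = z^3 + 4*z^2 - 20*z - 48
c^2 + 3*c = c*(c + 3)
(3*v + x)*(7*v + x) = 21*v^2 + 10*v*x + x^2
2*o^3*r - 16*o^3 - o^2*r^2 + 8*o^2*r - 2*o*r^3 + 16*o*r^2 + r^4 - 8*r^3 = (-2*o + r)*(-o + r)*(o + r)*(r - 8)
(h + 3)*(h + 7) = h^2 + 10*h + 21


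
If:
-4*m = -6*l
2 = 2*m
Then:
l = 2/3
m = 1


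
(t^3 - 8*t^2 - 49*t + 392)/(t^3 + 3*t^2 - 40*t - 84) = (t^2 - 15*t + 56)/(t^2 - 4*t - 12)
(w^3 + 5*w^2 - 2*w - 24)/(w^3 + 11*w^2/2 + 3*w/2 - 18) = 2*(w - 2)/(2*w - 3)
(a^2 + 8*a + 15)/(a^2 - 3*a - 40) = (a + 3)/(a - 8)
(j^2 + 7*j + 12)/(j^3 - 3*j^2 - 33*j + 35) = (j^2 + 7*j + 12)/(j^3 - 3*j^2 - 33*j + 35)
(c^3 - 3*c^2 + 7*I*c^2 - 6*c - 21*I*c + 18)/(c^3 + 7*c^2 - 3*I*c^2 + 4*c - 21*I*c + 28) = (c^2 + c*(-3 + 6*I) - 18*I)/(c^2 + c*(7 - 4*I) - 28*I)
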